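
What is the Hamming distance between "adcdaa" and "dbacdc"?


Comparing "adcdaa" and "dbacdc" position by position:
  Position 0: 'a' vs 'd' => differ
  Position 1: 'd' vs 'b' => differ
  Position 2: 'c' vs 'a' => differ
  Position 3: 'd' vs 'c' => differ
  Position 4: 'a' vs 'd' => differ
  Position 5: 'a' vs 'c' => differ
Total differences (Hamming distance): 6

6


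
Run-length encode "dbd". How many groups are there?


Input: dbd
Scanning for consecutive runs:
  Group 1: 'd' x 1 (positions 0-0)
  Group 2: 'b' x 1 (positions 1-1)
  Group 3: 'd' x 1 (positions 2-2)
Total groups: 3

3


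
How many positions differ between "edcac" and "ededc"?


Comparing "edcac" and "ededc" position by position:
  Position 0: 'e' vs 'e' => same
  Position 1: 'd' vs 'd' => same
  Position 2: 'c' vs 'e' => DIFFER
  Position 3: 'a' vs 'd' => DIFFER
  Position 4: 'c' vs 'c' => same
Positions that differ: 2

2


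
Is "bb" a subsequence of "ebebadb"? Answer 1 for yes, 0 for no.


Check if "bb" is a subsequence of "ebebadb"
Greedy scan:
  Position 0 ('e'): no match needed
  Position 1 ('b'): matches sub[0] = 'b'
  Position 2 ('e'): no match needed
  Position 3 ('b'): matches sub[1] = 'b'
  Position 4 ('a'): no match needed
  Position 5 ('d'): no match needed
  Position 6 ('b'): no match needed
All 2 characters matched => is a subsequence

1


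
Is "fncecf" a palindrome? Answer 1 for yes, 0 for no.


Input: fncecf
Reversed: fcecnf
  Compare pos 0 ('f') with pos 5 ('f'): match
  Compare pos 1 ('n') with pos 4 ('c'): MISMATCH
  Compare pos 2 ('c') with pos 3 ('e'): MISMATCH
Result: not a palindrome

0


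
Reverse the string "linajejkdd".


Input: linajejkdd
Reading characters right to left:
  Position 9: 'd'
  Position 8: 'd'
  Position 7: 'k'
  Position 6: 'j'
  Position 5: 'e'
  Position 4: 'j'
  Position 3: 'a'
  Position 2: 'n'
  Position 1: 'i'
  Position 0: 'l'
Reversed: ddkjejanil

ddkjejanil


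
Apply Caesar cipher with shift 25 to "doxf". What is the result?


Caesar cipher: shift "doxf" by 25
  'd' (pos 3) + 25 = pos 2 = 'c'
  'o' (pos 14) + 25 = pos 13 = 'n'
  'x' (pos 23) + 25 = pos 22 = 'w'
  'f' (pos 5) + 25 = pos 4 = 'e'
Result: cnwe

cnwe


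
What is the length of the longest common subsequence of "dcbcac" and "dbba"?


LCS of "dcbcac" and "dbba"
DP table:
           d    b    b    a
      0    0    0    0    0
  d   0    1    1    1    1
  c   0    1    1    1    1
  b   0    1    2    2    2
  c   0    1    2    2    2
  a   0    1    2    2    3
  c   0    1    2    2    3
LCS length = dp[6][4] = 3

3


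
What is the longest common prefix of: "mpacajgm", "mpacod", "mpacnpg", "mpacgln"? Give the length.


Words: mpacajgm, mpacod, mpacnpg, mpacgln
  Position 0: all 'm' => match
  Position 1: all 'p' => match
  Position 2: all 'a' => match
  Position 3: all 'c' => match
  Position 4: ('a', 'o', 'n', 'g') => mismatch, stop
LCP = "mpac" (length 4)

4


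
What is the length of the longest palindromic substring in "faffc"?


Input: "faffc"
Checking substrings for palindromes:
  [0:3] "faf" (len 3) => palindrome
  [2:4] "ff" (len 2) => palindrome
Longest palindromic substring: "faf" with length 3

3


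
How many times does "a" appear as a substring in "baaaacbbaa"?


Searching for "a" in "baaaacbbaa"
Scanning each position:
  Position 0: "b" => no
  Position 1: "a" => MATCH
  Position 2: "a" => MATCH
  Position 3: "a" => MATCH
  Position 4: "a" => MATCH
  Position 5: "c" => no
  Position 6: "b" => no
  Position 7: "b" => no
  Position 8: "a" => MATCH
  Position 9: "a" => MATCH
Total occurrences: 6

6


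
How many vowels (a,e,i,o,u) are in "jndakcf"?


Input: jndakcf
Checking each character:
  'j' at position 0: consonant
  'n' at position 1: consonant
  'd' at position 2: consonant
  'a' at position 3: vowel (running total: 1)
  'k' at position 4: consonant
  'c' at position 5: consonant
  'f' at position 6: consonant
Total vowels: 1

1


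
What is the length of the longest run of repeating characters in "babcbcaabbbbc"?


Input: "babcbcaabbbbc"
Scanning for longest run:
  Position 1 ('a'): new char, reset run to 1
  Position 2 ('b'): new char, reset run to 1
  Position 3 ('c'): new char, reset run to 1
  Position 4 ('b'): new char, reset run to 1
  Position 5 ('c'): new char, reset run to 1
  Position 6 ('a'): new char, reset run to 1
  Position 7 ('a'): continues run of 'a', length=2
  Position 8 ('b'): new char, reset run to 1
  Position 9 ('b'): continues run of 'b', length=2
  Position 10 ('b'): continues run of 'b', length=3
  Position 11 ('b'): continues run of 'b', length=4
  Position 12 ('c'): new char, reset run to 1
Longest run: 'b' with length 4

4


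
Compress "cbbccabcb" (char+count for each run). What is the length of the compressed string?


Input: cbbccabcb
Runs:
  'c' x 1 => "c1"
  'b' x 2 => "b2"
  'c' x 2 => "c2"
  'a' x 1 => "a1"
  'b' x 1 => "b1"
  'c' x 1 => "c1"
  'b' x 1 => "b1"
Compressed: "c1b2c2a1b1c1b1"
Compressed length: 14

14


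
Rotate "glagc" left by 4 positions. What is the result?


Input: "glagc", rotate left by 4
First 4 characters: "glag"
Remaining characters: "c"
Concatenate remaining + first: "c" + "glag" = "cglag"

cglag


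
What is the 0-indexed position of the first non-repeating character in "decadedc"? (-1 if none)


Input: decadedc
Character frequencies:
  'a': 1
  'c': 2
  'd': 3
  'e': 2
Scanning left to right for freq == 1:
  Position 0 ('d'): freq=3, skip
  Position 1 ('e'): freq=2, skip
  Position 2 ('c'): freq=2, skip
  Position 3 ('a'): unique! => answer = 3

3


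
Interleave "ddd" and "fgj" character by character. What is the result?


Interleaving "ddd" and "fgj":
  Position 0: 'd' from first, 'f' from second => "df"
  Position 1: 'd' from first, 'g' from second => "dg"
  Position 2: 'd' from first, 'j' from second => "dj"
Result: dfdgdj

dfdgdj


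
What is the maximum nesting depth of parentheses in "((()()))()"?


Input: "((()()))()"
Tracking depth:
  Position 0 '(': depth becomes 1
  Position 1 '(': depth becomes 2
  Position 2 '(': depth becomes 3
  Position 3 ')': depth becomes 2
  Position 4 '(': depth becomes 3
  Position 5 ')': depth becomes 2
  Position 6 ')': depth becomes 1
  Position 7 ')': depth becomes 0
  Position 8 '(': depth becomes 1
  Position 9 ')': depth becomes 0
Maximum depth reached: 3

3


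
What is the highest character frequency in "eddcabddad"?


Input: eddcabddad
Character counts:
  'a': 2
  'b': 1
  'c': 1
  'd': 5
  'e': 1
Maximum frequency: 5

5


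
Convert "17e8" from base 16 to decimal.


Input: "17e8" in base 16
Positional expansion:
  Digit '1' (value 1) x 16^3 = 4096
  Digit '7' (value 7) x 16^2 = 1792
  Digit 'e' (value 14) x 16^1 = 224
  Digit '8' (value 8) x 16^0 = 8
Sum = 6120

6120


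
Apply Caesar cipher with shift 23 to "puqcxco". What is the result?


Caesar cipher: shift "puqcxco" by 23
  'p' (pos 15) + 23 = pos 12 = 'm'
  'u' (pos 20) + 23 = pos 17 = 'r'
  'q' (pos 16) + 23 = pos 13 = 'n'
  'c' (pos 2) + 23 = pos 25 = 'z'
  'x' (pos 23) + 23 = pos 20 = 'u'
  'c' (pos 2) + 23 = pos 25 = 'z'
  'o' (pos 14) + 23 = pos 11 = 'l'
Result: mrnzuzl

mrnzuzl


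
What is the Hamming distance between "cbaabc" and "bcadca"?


Comparing "cbaabc" and "bcadca" position by position:
  Position 0: 'c' vs 'b' => differ
  Position 1: 'b' vs 'c' => differ
  Position 2: 'a' vs 'a' => same
  Position 3: 'a' vs 'd' => differ
  Position 4: 'b' vs 'c' => differ
  Position 5: 'c' vs 'a' => differ
Total differences (Hamming distance): 5

5


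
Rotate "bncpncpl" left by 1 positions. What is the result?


Input: "bncpncpl", rotate left by 1
First 1 characters: "b"
Remaining characters: "ncpncpl"
Concatenate remaining + first: "ncpncpl" + "b" = "ncpncplb"

ncpncplb


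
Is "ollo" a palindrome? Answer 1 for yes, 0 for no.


Input: ollo
Reversed: ollo
  Compare pos 0 ('o') with pos 3 ('o'): match
  Compare pos 1 ('l') with pos 2 ('l'): match
Result: palindrome

1


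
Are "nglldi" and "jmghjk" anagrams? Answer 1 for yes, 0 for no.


Strings: "nglldi", "jmghjk"
Sorted first:  dgilln
Sorted second: ghjjkm
Differ at position 0: 'd' vs 'g' => not anagrams

0


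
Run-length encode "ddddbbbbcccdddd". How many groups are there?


Input: ddddbbbbcccdddd
Scanning for consecutive runs:
  Group 1: 'd' x 4 (positions 0-3)
  Group 2: 'b' x 4 (positions 4-7)
  Group 3: 'c' x 3 (positions 8-10)
  Group 4: 'd' x 4 (positions 11-14)
Total groups: 4

4


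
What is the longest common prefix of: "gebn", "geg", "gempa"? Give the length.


Words: gebn, geg, gempa
  Position 0: all 'g' => match
  Position 1: all 'e' => match
  Position 2: ('b', 'g', 'm') => mismatch, stop
LCP = "ge" (length 2)

2


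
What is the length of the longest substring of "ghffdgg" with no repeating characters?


Input: "ghffdgg"
Sliding window (track last position of each char):
  Position 0 ('g'): window [0,0] length 1 -- new best
  Position 1 ('h'): window [0,1] length 2 -- new best
  Position 2 ('f'): window [0,2] length 3 -- new best
  Position 3 ('f'): repeat (last at 2), move window start to 3
  Position 3 ('f'): window [3,3] length 1
  Position 4 ('d'): window [3,4] length 2
  Position 5 ('g'): window [3,5] length 3
  Position 6 ('g'): repeat (last at 5), move window start to 6
  Position 6 ('g'): window [6,6] length 1
Longest substring with no repeats: "ghf" with length 3

3


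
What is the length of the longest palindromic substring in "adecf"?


Input: "adecf"
Checking substrings for palindromes:
  No multi-char palindromic substrings found
Longest palindromic substring: "a" with length 1

1


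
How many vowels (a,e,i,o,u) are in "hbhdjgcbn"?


Input: hbhdjgcbn
Checking each character:
  'h' at position 0: consonant
  'b' at position 1: consonant
  'h' at position 2: consonant
  'd' at position 3: consonant
  'j' at position 4: consonant
  'g' at position 5: consonant
  'c' at position 6: consonant
  'b' at position 7: consonant
  'n' at position 8: consonant
Total vowels: 0

0


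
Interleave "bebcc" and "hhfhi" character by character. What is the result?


Interleaving "bebcc" and "hhfhi":
  Position 0: 'b' from first, 'h' from second => "bh"
  Position 1: 'e' from first, 'h' from second => "eh"
  Position 2: 'b' from first, 'f' from second => "bf"
  Position 3: 'c' from first, 'h' from second => "ch"
  Position 4: 'c' from first, 'i' from second => "ci"
Result: bhehbfchci

bhehbfchci


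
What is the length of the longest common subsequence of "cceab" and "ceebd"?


LCS of "cceab" and "ceebd"
DP table:
           c    e    e    b    d
      0    0    0    0    0    0
  c   0    1    1    1    1    1
  c   0    1    1    1    1    1
  e   0    1    2    2    2    2
  a   0    1    2    2    2    2
  b   0    1    2    2    3    3
LCS length = dp[5][5] = 3

3


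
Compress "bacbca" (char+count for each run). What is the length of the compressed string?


Input: bacbca
Runs:
  'b' x 1 => "b1"
  'a' x 1 => "a1"
  'c' x 1 => "c1"
  'b' x 1 => "b1"
  'c' x 1 => "c1"
  'a' x 1 => "a1"
Compressed: "b1a1c1b1c1a1"
Compressed length: 12

12


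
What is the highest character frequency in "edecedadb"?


Input: edecedadb
Character counts:
  'a': 1
  'b': 1
  'c': 1
  'd': 3
  'e': 3
Maximum frequency: 3

3


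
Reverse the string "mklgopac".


Input: mklgopac
Reading characters right to left:
  Position 7: 'c'
  Position 6: 'a'
  Position 5: 'p'
  Position 4: 'o'
  Position 3: 'g'
  Position 2: 'l'
  Position 1: 'k'
  Position 0: 'm'
Reversed: capoglkm

capoglkm


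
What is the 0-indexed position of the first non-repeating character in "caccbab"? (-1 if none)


Input: caccbab
Character frequencies:
  'a': 2
  'b': 2
  'c': 3
Scanning left to right for freq == 1:
  Position 0 ('c'): freq=3, skip
  Position 1 ('a'): freq=2, skip
  Position 2 ('c'): freq=3, skip
  Position 3 ('c'): freq=3, skip
  Position 4 ('b'): freq=2, skip
  Position 5 ('a'): freq=2, skip
  Position 6 ('b'): freq=2, skip
  No unique character found => answer = -1

-1


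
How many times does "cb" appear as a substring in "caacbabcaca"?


Searching for "cb" in "caacbabcaca"
Scanning each position:
  Position 0: "ca" => no
  Position 1: "aa" => no
  Position 2: "ac" => no
  Position 3: "cb" => MATCH
  Position 4: "ba" => no
  Position 5: "ab" => no
  Position 6: "bc" => no
  Position 7: "ca" => no
  Position 8: "ac" => no
  Position 9: "ca" => no
Total occurrences: 1

1


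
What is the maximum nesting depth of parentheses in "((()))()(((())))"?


Input: "((()))()(((())))"
Tracking depth:
  Position 0 '(': depth becomes 1
  Position 1 '(': depth becomes 2
  Position 2 '(': depth becomes 3
  Position 3 ')': depth becomes 2
  Position 4 ')': depth becomes 1
  Position 5 ')': depth becomes 0
  Position 6 '(': depth becomes 1
  Position 7 ')': depth becomes 0
  Position 8 '(': depth becomes 1
  Position 9 '(': depth becomes 2
  Position 10 '(': depth becomes 3
  Position 11 '(': depth becomes 4
  Position 12 ')': depth becomes 3
  Position 13 ')': depth becomes 2
  Position 14 ')': depth becomes 1
  Position 15 ')': depth becomes 0
Maximum depth reached: 4

4


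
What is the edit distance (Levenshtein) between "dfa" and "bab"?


Computing edit distance: "dfa" -> "bab"
DP table:
           b    a    b
      0    1    2    3
  d   1    1    2    3
  f   2    2    2    3
  a   3    3    2    3
Edit distance = dp[3][3] = 3

3


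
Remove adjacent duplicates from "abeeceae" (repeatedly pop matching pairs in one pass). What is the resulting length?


Input: abeeceae
Stack-based adjacent duplicate removal:
  Read 'a': push. Stack: a
  Read 'b': push. Stack: ab
  Read 'e': push. Stack: abe
  Read 'e': matches stack top 'e' => pop. Stack: ab
  Read 'c': push. Stack: abc
  Read 'e': push. Stack: abce
  Read 'a': push. Stack: abcea
  Read 'e': push. Stack: abceae
Final stack: "abceae" (length 6)

6


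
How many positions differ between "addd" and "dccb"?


Comparing "addd" and "dccb" position by position:
  Position 0: 'a' vs 'd' => DIFFER
  Position 1: 'd' vs 'c' => DIFFER
  Position 2: 'd' vs 'c' => DIFFER
  Position 3: 'd' vs 'b' => DIFFER
Positions that differ: 4

4


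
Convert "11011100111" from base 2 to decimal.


Input: "11011100111" in base 2
Positional expansion:
  Digit '1' (value 1) x 2^10 = 1024
  Digit '1' (value 1) x 2^9 = 512
  Digit '0' (value 0) x 2^8 = 0
  Digit '1' (value 1) x 2^7 = 128
  Digit '1' (value 1) x 2^6 = 64
  Digit '1' (value 1) x 2^5 = 32
  Digit '0' (value 0) x 2^4 = 0
  Digit '0' (value 0) x 2^3 = 0
  Digit '1' (value 1) x 2^2 = 4
  Digit '1' (value 1) x 2^1 = 2
  Digit '1' (value 1) x 2^0 = 1
Sum = 1767

1767


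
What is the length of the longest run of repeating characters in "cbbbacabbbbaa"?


Input: "cbbbacabbbbaa"
Scanning for longest run:
  Position 1 ('b'): new char, reset run to 1
  Position 2 ('b'): continues run of 'b', length=2
  Position 3 ('b'): continues run of 'b', length=3
  Position 4 ('a'): new char, reset run to 1
  Position 5 ('c'): new char, reset run to 1
  Position 6 ('a'): new char, reset run to 1
  Position 7 ('b'): new char, reset run to 1
  Position 8 ('b'): continues run of 'b', length=2
  Position 9 ('b'): continues run of 'b', length=3
  Position 10 ('b'): continues run of 'b', length=4
  Position 11 ('a'): new char, reset run to 1
  Position 12 ('a'): continues run of 'a', length=2
Longest run: 'b' with length 4

4


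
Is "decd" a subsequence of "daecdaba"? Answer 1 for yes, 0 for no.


Check if "decd" is a subsequence of "daecdaba"
Greedy scan:
  Position 0 ('d'): matches sub[0] = 'd'
  Position 1 ('a'): no match needed
  Position 2 ('e'): matches sub[1] = 'e'
  Position 3 ('c'): matches sub[2] = 'c'
  Position 4 ('d'): matches sub[3] = 'd'
  Position 5 ('a'): no match needed
  Position 6 ('b'): no match needed
  Position 7 ('a'): no match needed
All 4 characters matched => is a subsequence

1


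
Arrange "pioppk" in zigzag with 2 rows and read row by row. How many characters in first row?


Zigzag "pioppk" into 2 rows:
Placing characters:
  'p' => row 0
  'i' => row 1
  'o' => row 0
  'p' => row 1
  'p' => row 0
  'k' => row 1
Rows:
  Row 0: "pop"
  Row 1: "ipk"
First row length: 3

3


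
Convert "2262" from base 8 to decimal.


Input: "2262" in base 8
Positional expansion:
  Digit '2' (value 2) x 8^3 = 1024
  Digit '2' (value 2) x 8^2 = 128
  Digit '6' (value 6) x 8^1 = 48
  Digit '2' (value 2) x 8^0 = 2
Sum = 1202

1202


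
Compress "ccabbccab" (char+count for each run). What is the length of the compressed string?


Input: ccabbccab
Runs:
  'c' x 2 => "c2"
  'a' x 1 => "a1"
  'b' x 2 => "b2"
  'c' x 2 => "c2"
  'a' x 1 => "a1"
  'b' x 1 => "b1"
Compressed: "c2a1b2c2a1b1"
Compressed length: 12

12


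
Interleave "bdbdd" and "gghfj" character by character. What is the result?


Interleaving "bdbdd" and "gghfj":
  Position 0: 'b' from first, 'g' from second => "bg"
  Position 1: 'd' from first, 'g' from second => "dg"
  Position 2: 'b' from first, 'h' from second => "bh"
  Position 3: 'd' from first, 'f' from second => "df"
  Position 4: 'd' from first, 'j' from second => "dj"
Result: bgdgbhdfdj

bgdgbhdfdj


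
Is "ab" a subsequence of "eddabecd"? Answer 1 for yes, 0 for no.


Check if "ab" is a subsequence of "eddabecd"
Greedy scan:
  Position 0 ('e'): no match needed
  Position 1 ('d'): no match needed
  Position 2 ('d'): no match needed
  Position 3 ('a'): matches sub[0] = 'a'
  Position 4 ('b'): matches sub[1] = 'b'
  Position 5 ('e'): no match needed
  Position 6 ('c'): no match needed
  Position 7 ('d'): no match needed
All 2 characters matched => is a subsequence

1


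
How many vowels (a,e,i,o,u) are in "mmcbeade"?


Input: mmcbeade
Checking each character:
  'm' at position 0: consonant
  'm' at position 1: consonant
  'c' at position 2: consonant
  'b' at position 3: consonant
  'e' at position 4: vowel (running total: 1)
  'a' at position 5: vowel (running total: 2)
  'd' at position 6: consonant
  'e' at position 7: vowel (running total: 3)
Total vowels: 3

3


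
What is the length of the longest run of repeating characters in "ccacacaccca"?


Input: "ccacacaccca"
Scanning for longest run:
  Position 1 ('c'): continues run of 'c', length=2
  Position 2 ('a'): new char, reset run to 1
  Position 3 ('c'): new char, reset run to 1
  Position 4 ('a'): new char, reset run to 1
  Position 5 ('c'): new char, reset run to 1
  Position 6 ('a'): new char, reset run to 1
  Position 7 ('c'): new char, reset run to 1
  Position 8 ('c'): continues run of 'c', length=2
  Position 9 ('c'): continues run of 'c', length=3
  Position 10 ('a'): new char, reset run to 1
Longest run: 'c' with length 3

3


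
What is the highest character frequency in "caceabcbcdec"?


Input: caceabcbcdec
Character counts:
  'a': 2
  'b': 2
  'c': 5
  'd': 1
  'e': 2
Maximum frequency: 5

5


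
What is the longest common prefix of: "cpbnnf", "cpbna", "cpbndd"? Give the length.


Words: cpbnnf, cpbna, cpbndd
  Position 0: all 'c' => match
  Position 1: all 'p' => match
  Position 2: all 'b' => match
  Position 3: all 'n' => match
  Position 4: ('n', 'a', 'd') => mismatch, stop
LCP = "cpbn" (length 4)

4


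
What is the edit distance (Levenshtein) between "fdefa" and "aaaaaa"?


Computing edit distance: "fdefa" -> "aaaaaa"
DP table:
           a    a    a    a    a    a
      0    1    2    3    4    5    6
  f   1    1    2    3    4    5    6
  d   2    2    2    3    4    5    6
  e   3    3    3    3    4    5    6
  f   4    4    4    4    4    5    6
  a   5    4    4    4    4    4    5
Edit distance = dp[5][6] = 5

5


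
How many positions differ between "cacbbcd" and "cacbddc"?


Comparing "cacbbcd" and "cacbddc" position by position:
  Position 0: 'c' vs 'c' => same
  Position 1: 'a' vs 'a' => same
  Position 2: 'c' vs 'c' => same
  Position 3: 'b' vs 'b' => same
  Position 4: 'b' vs 'd' => DIFFER
  Position 5: 'c' vs 'd' => DIFFER
  Position 6: 'd' vs 'c' => DIFFER
Positions that differ: 3

3


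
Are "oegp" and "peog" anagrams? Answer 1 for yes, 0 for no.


Strings: "oegp", "peog"
Sorted first:  egop
Sorted second: egop
Sorted forms match => anagrams

1


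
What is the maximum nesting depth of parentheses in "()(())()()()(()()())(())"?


Input: "()(())()()()(()()())(())"
Tracking depth:
  Position 0 '(': depth becomes 1
  Position 1 ')': depth becomes 0
  Position 2 '(': depth becomes 1
  Position 3 '(': depth becomes 2
  Position 4 ')': depth becomes 1
  Position 5 ')': depth becomes 0
  Position 6 '(': depth becomes 1
  Position 7 ')': depth becomes 0
  Position 8 '(': depth becomes 1
  Position 9 ')': depth becomes 0
  Position 10 '(': depth becomes 1
  Position 11 ')': depth becomes 0
  Position 12 '(': depth becomes 1
  Position 13 '(': depth becomes 2
  Position 14 ')': depth becomes 1
  Position 15 '(': depth becomes 2
  Position 16 ')': depth becomes 1
  Position 17 '(': depth becomes 2
  Position 18 ')': depth becomes 1
  Position 19 ')': depth becomes 0
  Position 20 '(': depth becomes 1
  Position 21 '(': depth becomes 2
  Position 22 ')': depth becomes 1
  Position 23 ')': depth becomes 0
Maximum depth reached: 2

2


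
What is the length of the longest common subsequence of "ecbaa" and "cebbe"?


LCS of "ecbaa" and "cebbe"
DP table:
           c    e    b    b    e
      0    0    0    0    0    0
  e   0    0    1    1    1    1
  c   0    1    1    1    1    1
  b   0    1    1    2    2    2
  a   0    1    1    2    2    2
  a   0    1    1    2    2    2
LCS length = dp[5][5] = 2

2


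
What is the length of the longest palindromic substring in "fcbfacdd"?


Input: "fcbfacdd"
Checking substrings for palindromes:
  [6:8] "dd" (len 2) => palindrome
Longest palindromic substring: "dd" with length 2

2


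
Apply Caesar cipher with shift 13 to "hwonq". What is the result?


Caesar cipher: shift "hwonq" by 13
  'h' (pos 7) + 13 = pos 20 = 'u'
  'w' (pos 22) + 13 = pos 9 = 'j'
  'o' (pos 14) + 13 = pos 1 = 'b'
  'n' (pos 13) + 13 = pos 0 = 'a'
  'q' (pos 16) + 13 = pos 3 = 'd'
Result: ujbad

ujbad


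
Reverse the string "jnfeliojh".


Input: jnfeliojh
Reading characters right to left:
  Position 8: 'h'
  Position 7: 'j'
  Position 6: 'o'
  Position 5: 'i'
  Position 4: 'l'
  Position 3: 'e'
  Position 2: 'f'
  Position 1: 'n'
  Position 0: 'j'
Reversed: hjoilefnj

hjoilefnj


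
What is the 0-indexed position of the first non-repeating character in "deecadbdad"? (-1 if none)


Input: deecadbdad
Character frequencies:
  'a': 2
  'b': 1
  'c': 1
  'd': 4
  'e': 2
Scanning left to right for freq == 1:
  Position 0 ('d'): freq=4, skip
  Position 1 ('e'): freq=2, skip
  Position 2 ('e'): freq=2, skip
  Position 3 ('c'): unique! => answer = 3

3


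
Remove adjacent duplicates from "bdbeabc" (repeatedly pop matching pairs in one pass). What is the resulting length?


Input: bdbeabc
Stack-based adjacent duplicate removal:
  Read 'b': push. Stack: b
  Read 'd': push. Stack: bd
  Read 'b': push. Stack: bdb
  Read 'e': push. Stack: bdbe
  Read 'a': push. Stack: bdbea
  Read 'b': push. Stack: bdbeab
  Read 'c': push. Stack: bdbeabc
Final stack: "bdbeabc" (length 7)

7


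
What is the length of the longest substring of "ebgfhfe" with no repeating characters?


Input: "ebgfhfe"
Sliding window (track last position of each char):
  Position 0 ('e'): window [0,0] length 1 -- new best
  Position 1 ('b'): window [0,1] length 2 -- new best
  Position 2 ('g'): window [0,2] length 3 -- new best
  Position 3 ('f'): window [0,3] length 4 -- new best
  Position 4 ('h'): window [0,4] length 5 -- new best
  Position 5 ('f'): repeat (last at 3), move window start to 4
  Position 5 ('f'): window [4,5] length 2
  Position 6 ('e'): window [4,6] length 3
Longest substring with no repeats: "ebgfh" with length 5

5


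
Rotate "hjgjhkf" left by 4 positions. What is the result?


Input: "hjgjhkf", rotate left by 4
First 4 characters: "hjgj"
Remaining characters: "hkf"
Concatenate remaining + first: "hkf" + "hjgj" = "hkfhjgj"

hkfhjgj


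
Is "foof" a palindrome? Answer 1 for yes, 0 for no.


Input: foof
Reversed: foof
  Compare pos 0 ('f') with pos 3 ('f'): match
  Compare pos 1 ('o') with pos 2 ('o'): match
Result: palindrome

1


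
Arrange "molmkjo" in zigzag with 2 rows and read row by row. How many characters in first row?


Zigzag "molmkjo" into 2 rows:
Placing characters:
  'm' => row 0
  'o' => row 1
  'l' => row 0
  'm' => row 1
  'k' => row 0
  'j' => row 1
  'o' => row 0
Rows:
  Row 0: "mlko"
  Row 1: "omj"
First row length: 4

4


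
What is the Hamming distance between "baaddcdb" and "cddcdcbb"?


Comparing "baaddcdb" and "cddcdcbb" position by position:
  Position 0: 'b' vs 'c' => differ
  Position 1: 'a' vs 'd' => differ
  Position 2: 'a' vs 'd' => differ
  Position 3: 'd' vs 'c' => differ
  Position 4: 'd' vs 'd' => same
  Position 5: 'c' vs 'c' => same
  Position 6: 'd' vs 'b' => differ
  Position 7: 'b' vs 'b' => same
Total differences (Hamming distance): 5

5


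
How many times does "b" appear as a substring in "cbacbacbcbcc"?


Searching for "b" in "cbacbacbcbcc"
Scanning each position:
  Position 0: "c" => no
  Position 1: "b" => MATCH
  Position 2: "a" => no
  Position 3: "c" => no
  Position 4: "b" => MATCH
  Position 5: "a" => no
  Position 6: "c" => no
  Position 7: "b" => MATCH
  Position 8: "c" => no
  Position 9: "b" => MATCH
  Position 10: "c" => no
  Position 11: "c" => no
Total occurrences: 4

4


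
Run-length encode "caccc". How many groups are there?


Input: caccc
Scanning for consecutive runs:
  Group 1: 'c' x 1 (positions 0-0)
  Group 2: 'a' x 1 (positions 1-1)
  Group 3: 'c' x 3 (positions 2-4)
Total groups: 3

3


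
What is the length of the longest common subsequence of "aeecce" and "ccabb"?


LCS of "aeecce" and "ccabb"
DP table:
           c    c    a    b    b
      0    0    0    0    0    0
  a   0    0    0    1    1    1
  e   0    0    0    1    1    1
  e   0    0    0    1    1    1
  c   0    1    1    1    1    1
  c   0    1    2    2    2    2
  e   0    1    2    2    2    2
LCS length = dp[6][5] = 2

2


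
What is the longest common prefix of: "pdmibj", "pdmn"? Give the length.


Words: pdmibj, pdmn
  Position 0: all 'p' => match
  Position 1: all 'd' => match
  Position 2: all 'm' => match
  Position 3: ('i', 'n') => mismatch, stop
LCP = "pdm" (length 3)

3


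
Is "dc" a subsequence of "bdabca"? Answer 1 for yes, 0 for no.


Check if "dc" is a subsequence of "bdabca"
Greedy scan:
  Position 0 ('b'): no match needed
  Position 1 ('d'): matches sub[0] = 'd'
  Position 2 ('a'): no match needed
  Position 3 ('b'): no match needed
  Position 4 ('c'): matches sub[1] = 'c'
  Position 5 ('a'): no match needed
All 2 characters matched => is a subsequence

1


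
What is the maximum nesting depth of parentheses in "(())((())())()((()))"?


Input: "(())((())())()((()))"
Tracking depth:
  Position 0 '(': depth becomes 1
  Position 1 '(': depth becomes 2
  Position 2 ')': depth becomes 1
  Position 3 ')': depth becomes 0
  Position 4 '(': depth becomes 1
  Position 5 '(': depth becomes 2
  Position 6 '(': depth becomes 3
  Position 7 ')': depth becomes 2
  Position 8 ')': depth becomes 1
  Position 9 '(': depth becomes 2
  Position 10 ')': depth becomes 1
  Position 11 ')': depth becomes 0
  Position 12 '(': depth becomes 1
  Position 13 ')': depth becomes 0
  Position 14 '(': depth becomes 1
  Position 15 '(': depth becomes 2
  Position 16 '(': depth becomes 3
  Position 17 ')': depth becomes 2
  Position 18 ')': depth becomes 1
  Position 19 ')': depth becomes 0
Maximum depth reached: 3

3


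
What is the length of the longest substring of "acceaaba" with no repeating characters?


Input: "acceaaba"
Sliding window (track last position of each char):
  Position 0 ('a'): window [0,0] length 1 -- new best
  Position 1 ('c'): window [0,1] length 2 -- new best
  Position 2 ('c'): repeat (last at 1), move window start to 2
  Position 2 ('c'): window [2,2] length 1
  Position 3 ('e'): window [2,3] length 2
  Position 4 ('a'): window [2,4] length 3 -- new best
  Position 5 ('a'): repeat (last at 4), move window start to 5
  Position 5 ('a'): window [5,5] length 1
  Position 6 ('b'): window [5,6] length 2
  Position 7 ('a'): repeat (last at 5), move window start to 6
  Position 7 ('a'): window [6,7] length 2
Longest substring with no repeats: "cea" with length 3

3


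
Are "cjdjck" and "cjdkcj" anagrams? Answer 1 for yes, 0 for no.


Strings: "cjdjck", "cjdkcj"
Sorted first:  ccdjjk
Sorted second: ccdjjk
Sorted forms match => anagrams

1


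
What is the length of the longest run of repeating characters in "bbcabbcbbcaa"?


Input: "bbcabbcbbcaa"
Scanning for longest run:
  Position 1 ('b'): continues run of 'b', length=2
  Position 2 ('c'): new char, reset run to 1
  Position 3 ('a'): new char, reset run to 1
  Position 4 ('b'): new char, reset run to 1
  Position 5 ('b'): continues run of 'b', length=2
  Position 6 ('c'): new char, reset run to 1
  Position 7 ('b'): new char, reset run to 1
  Position 8 ('b'): continues run of 'b', length=2
  Position 9 ('c'): new char, reset run to 1
  Position 10 ('a'): new char, reset run to 1
  Position 11 ('a'): continues run of 'a', length=2
Longest run: 'b' with length 2

2


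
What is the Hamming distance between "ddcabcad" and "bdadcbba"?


Comparing "ddcabcad" and "bdadcbba" position by position:
  Position 0: 'd' vs 'b' => differ
  Position 1: 'd' vs 'd' => same
  Position 2: 'c' vs 'a' => differ
  Position 3: 'a' vs 'd' => differ
  Position 4: 'b' vs 'c' => differ
  Position 5: 'c' vs 'b' => differ
  Position 6: 'a' vs 'b' => differ
  Position 7: 'd' vs 'a' => differ
Total differences (Hamming distance): 7

7


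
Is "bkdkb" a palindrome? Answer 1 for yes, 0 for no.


Input: bkdkb
Reversed: bkdkb
  Compare pos 0 ('b') with pos 4 ('b'): match
  Compare pos 1 ('k') with pos 3 ('k'): match
Result: palindrome

1


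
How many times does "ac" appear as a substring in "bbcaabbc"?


Searching for "ac" in "bbcaabbc"
Scanning each position:
  Position 0: "bb" => no
  Position 1: "bc" => no
  Position 2: "ca" => no
  Position 3: "aa" => no
  Position 4: "ab" => no
  Position 5: "bb" => no
  Position 6: "bc" => no
Total occurrences: 0

0


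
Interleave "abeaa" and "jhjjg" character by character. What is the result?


Interleaving "abeaa" and "jhjjg":
  Position 0: 'a' from first, 'j' from second => "aj"
  Position 1: 'b' from first, 'h' from second => "bh"
  Position 2: 'e' from first, 'j' from second => "ej"
  Position 3: 'a' from first, 'j' from second => "aj"
  Position 4: 'a' from first, 'g' from second => "ag"
Result: ajbhejajag

ajbhejajag


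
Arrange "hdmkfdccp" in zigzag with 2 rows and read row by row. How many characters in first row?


Zigzag "hdmkfdccp" into 2 rows:
Placing characters:
  'h' => row 0
  'd' => row 1
  'm' => row 0
  'k' => row 1
  'f' => row 0
  'd' => row 1
  'c' => row 0
  'c' => row 1
  'p' => row 0
Rows:
  Row 0: "hmfcp"
  Row 1: "dkdc"
First row length: 5

5


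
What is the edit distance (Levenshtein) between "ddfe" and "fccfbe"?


Computing edit distance: "ddfe" -> "fccfbe"
DP table:
           f    c    c    f    b    e
      0    1    2    3    4    5    6
  d   1    1    2    3    4    5    6
  d   2    2    2    3    4    5    6
  f   3    2    3    3    3    4    5
  e   4    3    3    4    4    4    4
Edit distance = dp[4][6] = 4

4


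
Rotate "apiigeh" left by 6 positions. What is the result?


Input: "apiigeh", rotate left by 6
First 6 characters: "apiige"
Remaining characters: "h"
Concatenate remaining + first: "h" + "apiige" = "hapiige"

hapiige


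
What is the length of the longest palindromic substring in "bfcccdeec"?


Input: "bfcccdeec"
Checking substrings for palindromes:
  [2:5] "ccc" (len 3) => palindrome
  [2:4] "cc" (len 2) => palindrome
  [3:5] "cc" (len 2) => palindrome
  [6:8] "ee" (len 2) => palindrome
Longest palindromic substring: "ccc" with length 3

3


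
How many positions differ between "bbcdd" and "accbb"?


Comparing "bbcdd" and "accbb" position by position:
  Position 0: 'b' vs 'a' => DIFFER
  Position 1: 'b' vs 'c' => DIFFER
  Position 2: 'c' vs 'c' => same
  Position 3: 'd' vs 'b' => DIFFER
  Position 4: 'd' vs 'b' => DIFFER
Positions that differ: 4

4


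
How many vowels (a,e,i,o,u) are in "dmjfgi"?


Input: dmjfgi
Checking each character:
  'd' at position 0: consonant
  'm' at position 1: consonant
  'j' at position 2: consonant
  'f' at position 3: consonant
  'g' at position 4: consonant
  'i' at position 5: vowel (running total: 1)
Total vowels: 1

1


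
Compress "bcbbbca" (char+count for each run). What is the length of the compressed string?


Input: bcbbbca
Runs:
  'b' x 1 => "b1"
  'c' x 1 => "c1"
  'b' x 3 => "b3"
  'c' x 1 => "c1"
  'a' x 1 => "a1"
Compressed: "b1c1b3c1a1"
Compressed length: 10

10


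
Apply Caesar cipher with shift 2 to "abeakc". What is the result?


Caesar cipher: shift "abeakc" by 2
  'a' (pos 0) + 2 = pos 2 = 'c'
  'b' (pos 1) + 2 = pos 3 = 'd'
  'e' (pos 4) + 2 = pos 6 = 'g'
  'a' (pos 0) + 2 = pos 2 = 'c'
  'k' (pos 10) + 2 = pos 12 = 'm'
  'c' (pos 2) + 2 = pos 4 = 'e'
Result: cdgcme

cdgcme


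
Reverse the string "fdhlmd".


Input: fdhlmd
Reading characters right to left:
  Position 5: 'd'
  Position 4: 'm'
  Position 3: 'l'
  Position 2: 'h'
  Position 1: 'd'
  Position 0: 'f'
Reversed: dmlhdf

dmlhdf


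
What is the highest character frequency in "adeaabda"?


Input: adeaabda
Character counts:
  'a': 4
  'b': 1
  'd': 2
  'e': 1
Maximum frequency: 4

4


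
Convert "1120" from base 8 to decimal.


Input: "1120" in base 8
Positional expansion:
  Digit '1' (value 1) x 8^3 = 512
  Digit '1' (value 1) x 8^2 = 64
  Digit '2' (value 2) x 8^1 = 16
  Digit '0' (value 0) x 8^0 = 0
Sum = 592

592


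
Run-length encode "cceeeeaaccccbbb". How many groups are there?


Input: cceeeeaaccccbbb
Scanning for consecutive runs:
  Group 1: 'c' x 2 (positions 0-1)
  Group 2: 'e' x 4 (positions 2-5)
  Group 3: 'a' x 2 (positions 6-7)
  Group 4: 'c' x 4 (positions 8-11)
  Group 5: 'b' x 3 (positions 12-14)
Total groups: 5

5


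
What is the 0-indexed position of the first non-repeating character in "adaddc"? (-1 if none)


Input: adaddc
Character frequencies:
  'a': 2
  'c': 1
  'd': 3
Scanning left to right for freq == 1:
  Position 0 ('a'): freq=2, skip
  Position 1 ('d'): freq=3, skip
  Position 2 ('a'): freq=2, skip
  Position 3 ('d'): freq=3, skip
  Position 4 ('d'): freq=3, skip
  Position 5 ('c'): unique! => answer = 5

5


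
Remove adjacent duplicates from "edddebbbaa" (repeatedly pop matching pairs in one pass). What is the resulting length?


Input: edddebbbaa
Stack-based adjacent duplicate removal:
  Read 'e': push. Stack: e
  Read 'd': push. Stack: ed
  Read 'd': matches stack top 'd' => pop. Stack: e
  Read 'd': push. Stack: ed
  Read 'e': push. Stack: ede
  Read 'b': push. Stack: edeb
  Read 'b': matches stack top 'b' => pop. Stack: ede
  Read 'b': push. Stack: edeb
  Read 'a': push. Stack: edeba
  Read 'a': matches stack top 'a' => pop. Stack: edeb
Final stack: "edeb" (length 4)

4


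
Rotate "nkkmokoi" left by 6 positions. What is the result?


Input: "nkkmokoi", rotate left by 6
First 6 characters: "nkkmok"
Remaining characters: "oi"
Concatenate remaining + first: "oi" + "nkkmok" = "oinkkmok"

oinkkmok


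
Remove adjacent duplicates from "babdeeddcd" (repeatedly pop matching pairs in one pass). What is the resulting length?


Input: babdeeddcd
Stack-based adjacent duplicate removal:
  Read 'b': push. Stack: b
  Read 'a': push. Stack: ba
  Read 'b': push. Stack: bab
  Read 'd': push. Stack: babd
  Read 'e': push. Stack: babde
  Read 'e': matches stack top 'e' => pop. Stack: babd
  Read 'd': matches stack top 'd' => pop. Stack: bab
  Read 'd': push. Stack: babd
  Read 'c': push. Stack: babdc
  Read 'd': push. Stack: babdcd
Final stack: "babdcd" (length 6)

6


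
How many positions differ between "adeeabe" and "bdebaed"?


Comparing "adeeabe" and "bdebaed" position by position:
  Position 0: 'a' vs 'b' => DIFFER
  Position 1: 'd' vs 'd' => same
  Position 2: 'e' vs 'e' => same
  Position 3: 'e' vs 'b' => DIFFER
  Position 4: 'a' vs 'a' => same
  Position 5: 'b' vs 'e' => DIFFER
  Position 6: 'e' vs 'd' => DIFFER
Positions that differ: 4

4


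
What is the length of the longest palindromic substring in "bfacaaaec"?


Input: "bfacaaaec"
Checking substrings for palindromes:
  [2:5] "aca" (len 3) => palindrome
  [4:7] "aaa" (len 3) => palindrome
  [4:6] "aa" (len 2) => palindrome
  [5:7] "aa" (len 2) => palindrome
Longest palindromic substring: "aca" with length 3

3


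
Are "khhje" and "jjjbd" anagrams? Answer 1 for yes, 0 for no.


Strings: "khhje", "jjjbd"
Sorted first:  ehhjk
Sorted second: bdjjj
Differ at position 0: 'e' vs 'b' => not anagrams

0


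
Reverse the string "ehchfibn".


Input: ehchfibn
Reading characters right to left:
  Position 7: 'n'
  Position 6: 'b'
  Position 5: 'i'
  Position 4: 'f'
  Position 3: 'h'
  Position 2: 'c'
  Position 1: 'h'
  Position 0: 'e'
Reversed: nbifhche

nbifhche


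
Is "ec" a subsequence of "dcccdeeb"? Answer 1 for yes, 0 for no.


Check if "ec" is a subsequence of "dcccdeeb"
Greedy scan:
  Position 0 ('d'): no match needed
  Position 1 ('c'): no match needed
  Position 2 ('c'): no match needed
  Position 3 ('c'): no match needed
  Position 4 ('d'): no match needed
  Position 5 ('e'): matches sub[0] = 'e'
  Position 6 ('e'): no match needed
  Position 7 ('b'): no match needed
Only matched 1/2 characters => not a subsequence

0


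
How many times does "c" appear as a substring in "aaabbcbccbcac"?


Searching for "c" in "aaabbcbccbcac"
Scanning each position:
  Position 0: "a" => no
  Position 1: "a" => no
  Position 2: "a" => no
  Position 3: "b" => no
  Position 4: "b" => no
  Position 5: "c" => MATCH
  Position 6: "b" => no
  Position 7: "c" => MATCH
  Position 8: "c" => MATCH
  Position 9: "b" => no
  Position 10: "c" => MATCH
  Position 11: "a" => no
  Position 12: "c" => MATCH
Total occurrences: 5

5


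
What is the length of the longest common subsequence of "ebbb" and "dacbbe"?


LCS of "ebbb" and "dacbbe"
DP table:
           d    a    c    b    b    e
      0    0    0    0    0    0    0
  e   0    0    0    0    0    0    1
  b   0    0    0    0    1    1    1
  b   0    0    0    0    1    2    2
  b   0    0    0    0    1    2    2
LCS length = dp[4][6] = 2

2


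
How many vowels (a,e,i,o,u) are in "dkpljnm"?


Input: dkpljnm
Checking each character:
  'd' at position 0: consonant
  'k' at position 1: consonant
  'p' at position 2: consonant
  'l' at position 3: consonant
  'j' at position 4: consonant
  'n' at position 5: consonant
  'm' at position 6: consonant
Total vowels: 0

0


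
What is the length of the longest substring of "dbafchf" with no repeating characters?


Input: "dbafchf"
Sliding window (track last position of each char):
  Position 0 ('d'): window [0,0] length 1 -- new best
  Position 1 ('b'): window [0,1] length 2 -- new best
  Position 2 ('a'): window [0,2] length 3 -- new best
  Position 3 ('f'): window [0,3] length 4 -- new best
  Position 4 ('c'): window [0,4] length 5 -- new best
  Position 5 ('h'): window [0,5] length 6 -- new best
  Position 6 ('f'): repeat (last at 3), move window start to 4
  Position 6 ('f'): window [4,6] length 3
Longest substring with no repeats: "dbafch" with length 6

6


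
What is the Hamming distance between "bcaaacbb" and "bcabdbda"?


Comparing "bcaaacbb" and "bcabdbda" position by position:
  Position 0: 'b' vs 'b' => same
  Position 1: 'c' vs 'c' => same
  Position 2: 'a' vs 'a' => same
  Position 3: 'a' vs 'b' => differ
  Position 4: 'a' vs 'd' => differ
  Position 5: 'c' vs 'b' => differ
  Position 6: 'b' vs 'd' => differ
  Position 7: 'b' vs 'a' => differ
Total differences (Hamming distance): 5

5
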